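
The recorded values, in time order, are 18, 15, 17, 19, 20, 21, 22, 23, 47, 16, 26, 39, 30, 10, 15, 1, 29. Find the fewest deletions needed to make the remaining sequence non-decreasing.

8

Fewest deletions = n − (longest non-decreasing subsequence).
Patience tails:
18 → extends → [18]
15 → replaces 18 → [15]
17 → extends → [15, 17]
19 → extends → [15, 17, 19]
20 → extends → [15, 17, 19, 20]
21 → extends → [15, 17, 19, 20, 21]
22 → extends → [15, 17, 19, 20, 21, 22]
23 → extends → [15, 17, 19, 20, 21, 22, 23]
47 → extends → [15, 17, 19, 20, 21, 22, 23, 47]
16 → replaces 17 → [15, 16, 19, 20, 21, 22, 23, 47]
26 → replaces 47 → [15, 16, 19, 20, 21, 22, 23, 26]
39 → extends → [15, 16, 19, 20, 21, 22, 23, 26, 39]
30 → replaces 39 → [15, 16, 19, 20, 21, 22, 23, 26, 30]
10 → replaces 15 → [10, 16, 19, 20, 21, 22, 23, 26, 30]
15 → replaces 16 → [10, 15, 19, 20, 21, 22, 23, 26, 30]
1 → replaces 10 → [1, 15, 19, 20, 21, 22, 23, 26, 30]
29 → replaces 30 → [1, 15, 19, 20, 21, 22, 23, 26, 29]
Longest non-decreasing subsequence has length 9, so deletions = 17 − 9 = 8.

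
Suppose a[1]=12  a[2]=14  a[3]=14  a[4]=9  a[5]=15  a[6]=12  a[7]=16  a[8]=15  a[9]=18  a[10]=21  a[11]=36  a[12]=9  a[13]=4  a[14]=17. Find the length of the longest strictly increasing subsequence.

7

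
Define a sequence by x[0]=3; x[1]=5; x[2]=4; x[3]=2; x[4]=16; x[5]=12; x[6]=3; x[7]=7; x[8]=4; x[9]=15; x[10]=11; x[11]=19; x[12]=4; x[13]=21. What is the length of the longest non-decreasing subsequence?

6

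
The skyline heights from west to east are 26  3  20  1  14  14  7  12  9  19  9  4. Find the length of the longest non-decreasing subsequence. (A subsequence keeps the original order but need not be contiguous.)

4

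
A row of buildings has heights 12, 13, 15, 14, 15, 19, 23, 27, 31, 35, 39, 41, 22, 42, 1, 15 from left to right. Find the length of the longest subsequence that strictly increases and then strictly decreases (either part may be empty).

inc[i] = longest strictly increasing subsequence ending at i; dec[i] = longest strictly decreasing subsequence starting at i:
i:      1  2  3  4  5  6  7  8  9 10 11 12 13 14 15 16
a[i]:  12 13 15 14 15 19 23 27 31 35 39 41 22 42  1 15
inc:    1  2  3  3  4  5  6  7  8  9 10 11  6 12  1  4
dec:    2  2  3  2  2  2  3  3  3  3  3  3  2  2  1  1
Best peak at i=12 (value 41): inc=11, dec=3, length 11+3−1 = 13.

13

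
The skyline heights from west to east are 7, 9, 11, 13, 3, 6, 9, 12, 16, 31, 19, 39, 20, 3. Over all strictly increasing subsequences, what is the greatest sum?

Let S[i] be the best sum of a strictly increasing subsequence ending at i:
i:       1   2   3   4   5   6   7   8   9  10  11  12  13  14
a[i]:    7   9  11  13   3   6   9  12  16  31  19  39  20   3
S:       7  16  27  40   3   9  18  39  56  87  75 126  95   3
Maximum is 126 (e.g. 7 + 9 + 11 + 13 + 16 + 31 + 39).

126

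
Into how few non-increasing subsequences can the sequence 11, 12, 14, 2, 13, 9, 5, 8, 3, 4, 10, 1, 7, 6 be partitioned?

4

Place each on the leftmost legal pile:
11 → new pile 1 (tops now [11])
12 → new pile 2 (tops now [11, 12])
14 → new pile 3 (tops now [11, 12, 14])
2 → pile 1 (tops now [2, 12, 14])
13 → pile 3 (tops now [2, 12, 13])
9 → pile 2 (tops now [2, 9, 13])
5 → pile 2 (tops now [2, 5, 13])
8 → pile 3 (tops now [2, 5, 8])
3 → pile 2 (tops now [2, 3, 8])
4 → pile 3 (tops now [2, 3, 4])
10 → new pile 4 (tops now [2, 3, 4, 10])
1 → pile 1 (tops now [1, 3, 4, 10])
7 → pile 4 (tops now [1, 3, 4, 7])
6 → pile 4 (tops now [1, 3, 4, 6])
Four piles.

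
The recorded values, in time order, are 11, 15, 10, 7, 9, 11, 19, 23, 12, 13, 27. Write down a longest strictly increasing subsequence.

Patience tails give the LIS length; then backtrack through the dp parents:
11 → extends → [11]
15 → extends → [11, 15]
10 → replaces 11 → [10, 15]
7 → replaces 10 → [7, 15]
9 → replaces 15 → [7, 9]
11 → extends → [7, 9, 11]
19 → extends → [7, 9, 11, 19]
23 → extends → [7, 9, 11, 19, 23]
12 → replaces 19 → [7, 9, 11, 12, 23]
13 → replaces 23 → [7, 9, 11, 12, 13]
27 → extends → [7, 9, 11, 12, 13, 27]
Length 6; one witness is 7, 9, 11, 19, 23, 27.

7, 9, 11, 19, 23, 27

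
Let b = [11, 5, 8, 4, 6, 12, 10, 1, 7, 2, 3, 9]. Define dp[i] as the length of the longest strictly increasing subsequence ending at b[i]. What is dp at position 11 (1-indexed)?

3

dp[i] = 1 + max{dp[j] : j<i, b[j]<b[i]} (or 1 if no such j):
i:      1  2  3  4  5  6  7  8  9 10 11 12
b[i]:  11  5  8  4  6 12 10  1  7  2  3  9
dp:     1  1  2  1  2  3  3  1  3  2  3  4
At index 11 the value is 3.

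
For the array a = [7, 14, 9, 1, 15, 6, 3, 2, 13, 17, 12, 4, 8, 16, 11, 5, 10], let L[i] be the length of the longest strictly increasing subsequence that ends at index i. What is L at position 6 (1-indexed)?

2

dp[i] = 1 + max{dp[j] : j<i, a[j]<a[i]} (or 1 if no such j):
i:      1  2  3  4  5  6  7  8  9 10 11 12 13 14 15 16 17
a[i]:   7 14  9  1 15  6  3  2 13 17 12  4  8 16 11  5 10
dp:     1  2  2  1  3  2  2  2  3  4  3  3  4  5  5  4  5
At index 6 the value is 2.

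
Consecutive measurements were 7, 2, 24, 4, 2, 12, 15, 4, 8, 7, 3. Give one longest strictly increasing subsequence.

Patience tails give the LIS length; then backtrack through the dp parents:
7 → extends → [7]
2 → replaces 7 → [2]
24 → extends → [2, 24]
4 → replaces 24 → [2, 4]
2 → already a tail → [2, 4]
12 → extends → [2, 4, 12]
15 → extends → [2, 4, 12, 15]
4 → already a tail → [2, 4, 12, 15]
8 → replaces 12 → [2, 4, 8, 15]
7 → replaces 8 → [2, 4, 7, 15]
3 → replaces 4 → [2, 3, 7, 15]
Length 4; one witness is 2, 4, 12, 15.

2, 4, 12, 15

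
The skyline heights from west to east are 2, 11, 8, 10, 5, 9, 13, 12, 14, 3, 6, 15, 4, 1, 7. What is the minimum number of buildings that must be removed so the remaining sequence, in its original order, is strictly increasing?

9

Fewest deletions = n − (longest strictly increasing subsequence).
i:      1  2  3  4  5  6  7  8  9 10 11 12 13 14 15
a[i]:   2 11  8 10  5  9 13 12 14  3  6 15  4  1  7
dp:     1  2  2  3  2  3  4  4  5  2  3  6  3  1  4
max dp = 6, so deletions = 15 − 6 = 9.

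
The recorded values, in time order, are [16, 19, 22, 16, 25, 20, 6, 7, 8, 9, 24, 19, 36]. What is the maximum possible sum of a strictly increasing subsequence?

Let S[i] be the best sum of a strictly increasing subsequence ending at i:
i:       1   2   3   4   5   6   7   8   9  10  11  12  13
a[i]:   16  19  22  16  25  20   6   7   8   9  24  19  36
S:      16  35  57  16  82  55   6  13  21  30  81  49 118
Maximum is 118 (e.g. 16 + 19 + 22 + 25 + 36).

118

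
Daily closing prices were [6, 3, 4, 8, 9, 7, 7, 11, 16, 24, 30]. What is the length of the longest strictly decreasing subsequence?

Negate each value so 'decreasing' becomes 'increasing', then run patience tails on the negated sequence:
-6 → extends → [-6]
-3 → extends → [-6, -3]
-4 → replaces -3 → [-6, -4]
-8 → replaces -6 → [-8, -4]
-9 → replaces -8 → [-9, -4]
-7 → replaces -4 → [-9, -7]
-7 → already a tail → [-9, -7]
-11 → replaces -9 → [-11, -7]
-16 → replaces -11 → [-16, -7]
-24 → replaces -16 → [-24, -7]
-30 → replaces -24 → [-30, -7]
Two tails, so the longest strictly decreasing subsequence of the original has length 2.

2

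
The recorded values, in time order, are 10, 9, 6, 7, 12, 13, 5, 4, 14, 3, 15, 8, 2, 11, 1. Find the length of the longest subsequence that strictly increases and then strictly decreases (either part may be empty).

inc[i] = longest strictly increasing subsequence ending at i; dec[i] = longest strictly decreasing subsequence starting at i:
i:      1  2  3  4  5  6  7  8  9 10 11 12 13 14 15
a[i]:  10  9  6  7 12 13  5  4 14  3 15  8  2 11  1
inc:    1  1  1  2  3  4  1  1  5  1  6  3  1  4  1
dec:    8  7  6  6  6  6  5  4  4  3  4  3  2  2  1
Best peak at i=6 (value 13): inc=4, dec=6, length 4+6−1 = 9.

9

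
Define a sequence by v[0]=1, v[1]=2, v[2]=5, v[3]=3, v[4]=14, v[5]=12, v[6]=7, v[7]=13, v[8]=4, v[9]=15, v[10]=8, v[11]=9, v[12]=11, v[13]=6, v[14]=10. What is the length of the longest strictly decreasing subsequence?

4

Let dp[i] be the longest strictly decreasing subsequence ending at i:
i:      0  1  2  3  4  5  6  7  8  9 10 11 12 13 14
v[i]:   1  2  5  3 14 12  7 13  4 15  8  9 11  6 10
dp:     1  1  1  2  1  2  3  2  4  1  3  3  3  4  4
Maximum is 4.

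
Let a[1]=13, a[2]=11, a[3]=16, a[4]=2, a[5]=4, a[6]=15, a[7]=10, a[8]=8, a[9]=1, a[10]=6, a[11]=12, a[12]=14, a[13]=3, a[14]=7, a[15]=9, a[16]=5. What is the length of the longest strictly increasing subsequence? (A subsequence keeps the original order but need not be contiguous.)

5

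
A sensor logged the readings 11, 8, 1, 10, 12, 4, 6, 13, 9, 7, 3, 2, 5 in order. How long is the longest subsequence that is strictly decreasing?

6

Negate each value so 'decreasing' becomes 'increasing', then run patience tails on the negated sequence:
-11 → extends → [-11]
-8 → extends → [-11, -8]
-1 → extends → [-11, -8, -1]
-10 → replaces -8 → [-11, -10, -1]
-12 → replaces -11 → [-12, -10, -1]
-4 → replaces -1 → [-12, -10, -4]
-6 → replaces -4 → [-12, -10, -6]
-13 → replaces -12 → [-13, -10, -6]
-9 → replaces -6 → [-13, -10, -9]
-7 → extends → [-13, -10, -9, -7]
-3 → extends → [-13, -10, -9, -7, -3]
-2 → extends → [-13, -10, -9, -7, -3, -2]
-5 → replaces -3 → [-13, -10, -9, -7, -5, -2]
Six tails, so the longest strictly decreasing subsequence of the original has length 6.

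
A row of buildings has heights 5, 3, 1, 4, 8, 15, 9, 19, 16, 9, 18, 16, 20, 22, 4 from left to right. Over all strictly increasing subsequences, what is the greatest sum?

106

Let S[i] be the best sum of a strictly increasing subsequence ending at i:
i:       1   2   3   4   5   6   7   8   9  10  11  12  13  14  15
a[i]:    5   3   1   4   8  15   9  19  16   9  18  16  20  22   4
S:       5   3   1   7  15  30  24  49  46  24  64  46  84 106   7
Maximum is 106 (e.g. 3 + 4 + 8 + 15 + 16 + 18 + 20 + 22).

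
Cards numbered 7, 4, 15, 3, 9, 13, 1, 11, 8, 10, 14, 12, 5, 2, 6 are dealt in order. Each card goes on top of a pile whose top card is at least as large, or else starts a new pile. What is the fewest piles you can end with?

4

Place each on the leftmost legal pile:
7 → new pile 1 (tops now [7])
4 → pile 1 (tops now [4])
15 → new pile 2 (tops now [4, 15])
3 → pile 1 (tops now [3, 15])
9 → pile 2 (tops now [3, 9])
13 → new pile 3 (tops now [3, 9, 13])
1 → pile 1 (tops now [1, 9, 13])
11 → pile 3 (tops now [1, 9, 11])
8 → pile 2 (tops now [1, 8, 11])
10 → pile 3 (tops now [1, 8, 10])
14 → new pile 4 (tops now [1, 8, 10, 14])
12 → pile 4 (tops now [1, 8, 10, 12])
5 → pile 2 (tops now [1, 5, 10, 12])
2 → pile 2 (tops now [1, 2, 10, 12])
6 → pile 3 (tops now [1, 2, 6, 12])
Four piles.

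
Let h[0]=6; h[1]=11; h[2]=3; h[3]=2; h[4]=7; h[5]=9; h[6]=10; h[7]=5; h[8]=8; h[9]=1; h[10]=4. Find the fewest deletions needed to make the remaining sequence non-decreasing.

7

Fewest deletions = n − (longest non-decreasing subsequence).
Patience tails:
6 → extends → [6]
11 → extends → [6, 11]
3 → replaces 6 → [3, 11]
2 → replaces 3 → [2, 11]
7 → replaces 11 → [2, 7]
9 → extends → [2, 7, 9]
10 → extends → [2, 7, 9, 10]
5 → replaces 7 → [2, 5, 9, 10]
8 → replaces 9 → [2, 5, 8, 10]
1 → replaces 2 → [1, 5, 8, 10]
4 → replaces 5 → [1, 4, 8, 10]
Longest non-decreasing subsequence has length 4, so deletions = 11 − 4 = 7.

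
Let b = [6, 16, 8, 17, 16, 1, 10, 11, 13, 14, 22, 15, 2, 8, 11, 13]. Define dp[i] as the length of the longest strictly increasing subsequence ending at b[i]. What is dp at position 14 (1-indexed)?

dp[i] = 1 + max{dp[j] : j<i, b[j]<b[i]} (or 1 if no such j):
i:      1  2  3  4  5  6  7  8  9 10 11 12 13 14 15 16
b[i]:   6 16  8 17 16  1 10 11 13 14 22 15  2  8 11 13
dp:     1  2  2  3  3  1  3  4  5  6  7  7  2  3  4  5
At index 14 the value is 3.

3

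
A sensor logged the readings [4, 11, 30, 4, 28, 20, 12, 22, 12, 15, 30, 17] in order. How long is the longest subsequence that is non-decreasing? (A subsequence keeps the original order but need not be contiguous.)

6

Let dp[i] be the length of the longest such subsequence ending at index i:
i:      1  2  3  4  5  6  7  8  9 10 11 12
a[i]:   4 11 30  4 28 20 12 22 12 15 30 17
dp:     1  2  3  2  3  3  3  4  4  5  6  6
Maximum dp value is 6.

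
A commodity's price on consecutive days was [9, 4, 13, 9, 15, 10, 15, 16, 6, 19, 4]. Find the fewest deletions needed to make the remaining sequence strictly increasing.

Fewest deletions = n − (longest strictly increasing subsequence).
Patience tails:
9 → extends → [9]
4 → replaces 9 → [4]
13 → extends → [4, 13]
9 → replaces 13 → [4, 9]
15 → extends → [4, 9, 15]
10 → replaces 15 → [4, 9, 10]
15 → extends → [4, 9, 10, 15]
16 → extends → [4, 9, 10, 15, 16]
6 → replaces 9 → [4, 6, 10, 15, 16]
19 → extends → [4, 6, 10, 15, 16, 19]
4 → already a tail → [4, 6, 10, 15, 16, 19]
Longest strictly increasing subsequence has length 6, so deletions = 11 − 6 = 5.

5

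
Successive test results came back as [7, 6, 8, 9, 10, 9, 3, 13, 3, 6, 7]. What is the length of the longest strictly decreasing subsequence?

3

Let dp[i] be the longest strictly decreasing subsequence ending at i:
i:      1  2  3  4  5  6  7  8  9 10 11
a[i]:   7  6  8  9 10  9  3 13  3  6  7
dp:     1  2  1  1  1  2  3  1  3  3  3
Maximum is 3.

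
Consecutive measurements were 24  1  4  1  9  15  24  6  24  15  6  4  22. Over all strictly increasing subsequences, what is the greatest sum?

Let S[i] be the best sum of a strictly increasing subsequence ending at i:
i:      1  2  3  4  5  6  7  8  9 10 11 12 13
a[i]:  24  1  4  1  9 15 24  6 24 15  6  4 22
S:     24  1  5  1 14 29 53 11 53 29 11  5 51
Maximum is 53 (e.g. 1 + 4 + 9 + 15 + 24).

53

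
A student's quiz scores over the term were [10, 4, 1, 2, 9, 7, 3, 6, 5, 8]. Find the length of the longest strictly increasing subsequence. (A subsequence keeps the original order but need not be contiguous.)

5

Track the smallest tail for each achievable length (strict):
10 → extends → [10]
4 → replaces 10 → [4]
1 → replaces 4 → [1]
2 → extends → [1, 2]
9 → extends → [1, 2, 9]
7 → replaces 9 → [1, 2, 7]
3 → replaces 7 → [1, 2, 3]
6 → extends → [1, 2, 3, 6]
5 → replaces 6 → [1, 2, 3, 5]
8 → extends → [1, 2, 3, 5, 8]
Five tails, so the longest strictly increasing subsequence has length 5 (e.g. 1, 2, 3, 6, 8).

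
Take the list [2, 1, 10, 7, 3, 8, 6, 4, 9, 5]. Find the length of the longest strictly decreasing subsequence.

4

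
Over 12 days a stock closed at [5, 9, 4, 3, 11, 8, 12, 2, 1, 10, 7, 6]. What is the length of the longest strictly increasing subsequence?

4

Let dp[i] be the length of the longest such subsequence ending at index i:
i:      1  2  3  4  5  6  7  8  9 10 11 12
a[i]:   5  9  4  3 11  8 12  2  1 10  7  6
dp:     1  2  1  1  3  2  4  1  1  3  2  2
Maximum dp value is 4.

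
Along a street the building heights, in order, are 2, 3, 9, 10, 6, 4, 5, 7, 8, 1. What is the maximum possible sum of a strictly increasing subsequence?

29

Let S[i] be the best sum of a strictly increasing subsequence ending at i:
i:      1  2  3  4  5  6  7  8  9 10
a[i]:   2  3  9 10  6  4  5  7  8  1
S:      2  5 14 24 11  9 14 21 29  1
Maximum is 29 (e.g. 2 + 3 + 4 + 5 + 7 + 8).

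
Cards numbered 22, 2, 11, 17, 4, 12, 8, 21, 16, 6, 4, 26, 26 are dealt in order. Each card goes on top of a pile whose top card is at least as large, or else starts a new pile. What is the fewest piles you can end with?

5

Place each on the leftmost legal pile:
22 → new pile 1 (tops now [22])
2 → pile 1 (tops now [2])
11 → new pile 2 (tops now [2, 11])
17 → new pile 3 (tops now [2, 11, 17])
4 → pile 2 (tops now [2, 4, 17])
12 → pile 3 (tops now [2, 4, 12])
8 → pile 3 (tops now [2, 4, 8])
21 → new pile 4 (tops now [2, 4, 8, 21])
16 → pile 4 (tops now [2, 4, 8, 16])
6 → pile 3 (tops now [2, 4, 6, 16])
4 → pile 2 (tops now [2, 4, 6, 16])
26 → new pile 5 (tops now [2, 4, 6, 16, 26])
26 → pile 5 (tops now [2, 4, 6, 16, 26])
Five piles.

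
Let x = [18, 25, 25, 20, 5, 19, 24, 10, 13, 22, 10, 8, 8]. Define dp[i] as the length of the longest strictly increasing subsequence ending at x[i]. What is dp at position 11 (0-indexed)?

dp[i] = 1 + max{dp[j] : j<i, x[j]<x[i]} (or 1 if no such j):
i:      0  1  2  3  4  5  6  7  8  9 10 11 12
x[i]:  18 25 25 20  5 19 24 10 13 22 10  8  8
dp:     1  2  2  2  1  2  3  2  3  4  2  2  2
At index 11 the value is 2.

2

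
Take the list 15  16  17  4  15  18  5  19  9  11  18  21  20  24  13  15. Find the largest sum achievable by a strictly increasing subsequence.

Let S[i] be the best sum of a strictly increasing subsequence ending at i:
i:       1   2   3   4   5   6   7   8   9  10  11  12  13  14  15  16
a[i]:   15  16  17   4  15  18   5  19   9  11  18  21  20  24  13  15
S:      15  31  48   4  19  66   9  85  18  29  66 106 105 130  42  57
Maximum is 130 (e.g. 15 + 16 + 17 + 18 + 19 + 21 + 24).

130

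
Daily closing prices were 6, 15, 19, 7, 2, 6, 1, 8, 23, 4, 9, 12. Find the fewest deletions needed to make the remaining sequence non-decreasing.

7

Fewest deletions = n − (longest non-decreasing subsequence).
i:      1  2  3  4  5  6  7  8  9 10 11 12
a[i]:   6 15 19  7  2  6  1  8 23  4  9 12
dp:     1  2  3  2  1  2  1  3  4  2  4  5
max dp = 5, so deletions = 12 − 5 = 7.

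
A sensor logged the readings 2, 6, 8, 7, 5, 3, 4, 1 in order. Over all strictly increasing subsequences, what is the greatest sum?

Let S[i] be the best sum of a strictly increasing subsequence ending at i:
i:      1  2  3  4  5  6  7  8
a[i]:   2  6  8  7  5  3  4  1
S:      2  8 16 15  7  5  9  1
Maximum is 16 (e.g. 2 + 6 + 8).

16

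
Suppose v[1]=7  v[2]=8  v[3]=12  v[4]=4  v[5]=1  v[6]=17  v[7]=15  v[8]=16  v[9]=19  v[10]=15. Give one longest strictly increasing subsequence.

Patience tails give the LIS length; then backtrack through the dp parents:
7 → extends → [7]
8 → extends → [7, 8]
12 → extends → [7, 8, 12]
4 → replaces 7 → [4, 8, 12]
1 → replaces 4 → [1, 8, 12]
17 → extends → [1, 8, 12, 17]
15 → replaces 17 → [1, 8, 12, 15]
16 → extends → [1, 8, 12, 15, 16]
19 → extends → [1, 8, 12, 15, 16, 19]
15 → already a tail → [1, 8, 12, 15, 16, 19]
Length 6; one witness is 7, 8, 12, 15, 16, 19.

7, 8, 12, 15, 16, 19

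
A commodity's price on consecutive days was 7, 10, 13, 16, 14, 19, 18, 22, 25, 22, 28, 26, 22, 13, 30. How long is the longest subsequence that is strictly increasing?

9

Track the smallest tail for each achievable length (strict):
7 → extends → [7]
10 → extends → [7, 10]
13 → extends → [7, 10, 13]
16 → extends → [7, 10, 13, 16]
14 → replaces 16 → [7, 10, 13, 14]
19 → extends → [7, 10, 13, 14, 19]
18 → replaces 19 → [7, 10, 13, 14, 18]
22 → extends → [7, 10, 13, 14, 18, 22]
25 → extends → [7, 10, 13, 14, 18, 22, 25]
22 → already a tail → [7, 10, 13, 14, 18, 22, 25]
28 → extends → [7, 10, 13, 14, 18, 22, 25, 28]
26 → replaces 28 → [7, 10, 13, 14, 18, 22, 25, 26]
22 → already a tail → [7, 10, 13, 14, 18, 22, 25, 26]
13 → already a tail → [7, 10, 13, 14, 18, 22, 25, 26]
30 → extends → [7, 10, 13, 14, 18, 22, 25, 26, 30]
Nine tails, so the longest strictly increasing subsequence has length 9 (e.g. 7, 10, 13, 16, 19, 22, 25, 28, 30).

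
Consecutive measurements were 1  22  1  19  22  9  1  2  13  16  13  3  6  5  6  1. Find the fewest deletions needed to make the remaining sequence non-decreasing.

Fewest deletions = n − (longest non-decreasing subsequence).
i:      1  2  3  4  5  6  7  8  9 10 11 12 13 14 15 16
a[i]:   1 22  1 19 22  9  1  2 13 16 13  3  6  5  6  1
dp:     1  2  2  3  4  3  3  4  5  6  6  5  6  6  7  4
max dp = 7, so deletions = 16 − 7 = 9.

9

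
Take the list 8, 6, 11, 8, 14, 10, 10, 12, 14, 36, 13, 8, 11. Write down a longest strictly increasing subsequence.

6, 8, 10, 12, 14, 36

Patience tails give the LIS length; then backtrack through the dp parents:
8 → extends → [8]
6 → replaces 8 → [6]
11 → extends → [6, 11]
8 → replaces 11 → [6, 8]
14 → extends → [6, 8, 14]
10 → replaces 14 → [6, 8, 10]
10 → already a tail → [6, 8, 10]
12 → extends → [6, 8, 10, 12]
14 → extends → [6, 8, 10, 12, 14]
36 → extends → [6, 8, 10, 12, 14, 36]
13 → replaces 14 → [6, 8, 10, 12, 13, 36]
8 → already a tail → [6, 8, 10, 12, 13, 36]
11 → replaces 12 → [6, 8, 10, 11, 13, 36]
Length 6; one witness is 6, 8, 10, 12, 14, 36.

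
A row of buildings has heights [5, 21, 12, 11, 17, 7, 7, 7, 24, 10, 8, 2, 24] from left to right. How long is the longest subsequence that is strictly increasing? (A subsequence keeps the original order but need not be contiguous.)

Track the smallest tail for each achievable length (strict):
5 → extends → [5]
21 → extends → [5, 21]
12 → replaces 21 → [5, 12]
11 → replaces 12 → [5, 11]
17 → extends → [5, 11, 17]
7 → replaces 11 → [5, 7, 17]
7 → already a tail → [5, 7, 17]
7 → already a tail → [5, 7, 17]
24 → extends → [5, 7, 17, 24]
10 → replaces 17 → [5, 7, 10, 24]
8 → replaces 10 → [5, 7, 8, 24]
2 → replaces 5 → [2, 7, 8, 24]
24 → already a tail → [2, 7, 8, 24]
Four tails, so the longest strictly increasing subsequence has length 4 (e.g. 5, 12, 17, 24).

4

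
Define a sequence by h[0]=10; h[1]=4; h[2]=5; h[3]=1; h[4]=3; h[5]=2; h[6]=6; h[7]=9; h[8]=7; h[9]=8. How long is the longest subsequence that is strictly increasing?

5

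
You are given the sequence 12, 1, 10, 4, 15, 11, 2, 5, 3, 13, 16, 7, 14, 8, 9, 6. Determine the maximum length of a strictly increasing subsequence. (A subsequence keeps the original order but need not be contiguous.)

Track the smallest tail for each achievable length (strict):
12 → extends → [12]
1 → replaces 12 → [1]
10 → extends → [1, 10]
4 → replaces 10 → [1, 4]
15 → extends → [1, 4, 15]
11 → replaces 15 → [1, 4, 11]
2 → replaces 4 → [1, 2, 11]
5 → replaces 11 → [1, 2, 5]
3 → replaces 5 → [1, 2, 3]
13 → extends → [1, 2, 3, 13]
16 → extends → [1, 2, 3, 13, 16]
7 → replaces 13 → [1, 2, 3, 7, 16]
14 → replaces 16 → [1, 2, 3, 7, 14]
8 → replaces 14 → [1, 2, 3, 7, 8]
9 → extends → [1, 2, 3, 7, 8, 9]
6 → replaces 7 → [1, 2, 3, 6, 8, 9]
Six tails, so the longest strictly increasing subsequence has length 6 (e.g. 1, 4, 5, 7, 8, 9).

6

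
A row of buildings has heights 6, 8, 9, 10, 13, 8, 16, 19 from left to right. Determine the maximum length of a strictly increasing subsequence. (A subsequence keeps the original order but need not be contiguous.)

7

Track the smallest tail for each achievable length (strict):
6 → extends → [6]
8 → extends → [6, 8]
9 → extends → [6, 8, 9]
10 → extends → [6, 8, 9, 10]
13 → extends → [6, 8, 9, 10, 13]
8 → already a tail → [6, 8, 9, 10, 13]
16 → extends → [6, 8, 9, 10, 13, 16]
19 → extends → [6, 8, 9, 10, 13, 16, 19]
Seven tails, so the longest strictly increasing subsequence has length 7 (e.g. 6, 8, 9, 10, 13, 16, 19).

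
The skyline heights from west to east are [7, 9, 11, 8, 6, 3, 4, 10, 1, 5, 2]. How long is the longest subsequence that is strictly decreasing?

5

Negate each value so 'decreasing' becomes 'increasing', then run patience tails on the negated sequence:
-7 → extends → [-7]
-9 → replaces -7 → [-9]
-11 → replaces -9 → [-11]
-8 → extends → [-11, -8]
-6 → extends → [-11, -8, -6]
-3 → extends → [-11, -8, -6, -3]
-4 → replaces -3 → [-11, -8, -6, -4]
-10 → replaces -8 → [-11, -10, -6, -4]
-1 → extends → [-11, -10, -6, -4, -1]
-5 → replaces -4 → [-11, -10, -6, -5, -1]
-2 → replaces -1 → [-11, -10, -6, -5, -2]
Five tails, so the longest strictly decreasing subsequence of the original has length 5.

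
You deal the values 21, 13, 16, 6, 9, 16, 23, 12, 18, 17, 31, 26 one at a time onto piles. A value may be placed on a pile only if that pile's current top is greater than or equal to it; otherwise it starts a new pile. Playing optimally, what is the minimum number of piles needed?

Place each on the leftmost legal pile:
21 → new pile 1 (tops now [21])
13 → pile 1 (tops now [13])
16 → new pile 2 (tops now [13, 16])
6 → pile 1 (tops now [6, 16])
9 → pile 2 (tops now [6, 9])
16 → new pile 3 (tops now [6, 9, 16])
23 → new pile 4 (tops now [6, 9, 16, 23])
12 → pile 3 (tops now [6, 9, 12, 23])
18 → pile 4 (tops now [6, 9, 12, 18])
17 → pile 4 (tops now [6, 9, 12, 17])
31 → new pile 5 (tops now [6, 9, 12, 17, 31])
26 → pile 5 (tops now [6, 9, 12, 17, 26])
Five piles.

5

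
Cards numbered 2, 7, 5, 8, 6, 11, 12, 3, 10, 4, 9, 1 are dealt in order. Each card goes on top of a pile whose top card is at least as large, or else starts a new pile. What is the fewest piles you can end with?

Place each on the leftmost legal pile:
2 → new pile 1 (tops now [2])
7 → new pile 2 (tops now [2, 7])
5 → pile 2 (tops now [2, 5])
8 → new pile 3 (tops now [2, 5, 8])
6 → pile 3 (tops now [2, 5, 6])
11 → new pile 4 (tops now [2, 5, 6, 11])
12 → new pile 5 (tops now [2, 5, 6, 11, 12])
3 → pile 2 (tops now [2, 3, 6, 11, 12])
10 → pile 4 (tops now [2, 3, 6, 10, 12])
4 → pile 3 (tops now [2, 3, 4, 10, 12])
9 → pile 4 (tops now [2, 3, 4, 9, 12])
1 → pile 1 (tops now [1, 3, 4, 9, 12])
Five piles.

5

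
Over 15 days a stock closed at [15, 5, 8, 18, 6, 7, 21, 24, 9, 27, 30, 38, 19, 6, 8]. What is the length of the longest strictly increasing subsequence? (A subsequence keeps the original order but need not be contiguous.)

Track the smallest tail for each achievable length (strict):
15 → extends → [15]
5 → replaces 15 → [5]
8 → extends → [5, 8]
18 → extends → [5, 8, 18]
6 → replaces 8 → [5, 6, 18]
7 → replaces 18 → [5, 6, 7]
21 → extends → [5, 6, 7, 21]
24 → extends → [5, 6, 7, 21, 24]
9 → replaces 21 → [5, 6, 7, 9, 24]
27 → extends → [5, 6, 7, 9, 24, 27]
30 → extends → [5, 6, 7, 9, 24, 27, 30]
38 → extends → [5, 6, 7, 9, 24, 27, 30, 38]
19 → replaces 24 → [5, 6, 7, 9, 19, 27, 30, 38]
6 → already a tail → [5, 6, 7, 9, 19, 27, 30, 38]
8 → replaces 9 → [5, 6, 7, 8, 19, 27, 30, 38]
Eight tails, so the longest strictly increasing subsequence has length 8 (e.g. 5, 8, 18, 21, 24, 27, 30, 38).

8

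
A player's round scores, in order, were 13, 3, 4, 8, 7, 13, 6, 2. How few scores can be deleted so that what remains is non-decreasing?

4

Fewest deletions = n − (longest non-decreasing subsequence).
Patience tails:
13 → extends → [13]
3 → replaces 13 → [3]
4 → extends → [3, 4]
8 → extends → [3, 4, 8]
7 → replaces 8 → [3, 4, 7]
13 → extends → [3, 4, 7, 13]
6 → replaces 7 → [3, 4, 6, 13]
2 → replaces 3 → [2, 4, 6, 13]
Longest non-decreasing subsequence has length 4, so deletions = 8 − 4 = 4.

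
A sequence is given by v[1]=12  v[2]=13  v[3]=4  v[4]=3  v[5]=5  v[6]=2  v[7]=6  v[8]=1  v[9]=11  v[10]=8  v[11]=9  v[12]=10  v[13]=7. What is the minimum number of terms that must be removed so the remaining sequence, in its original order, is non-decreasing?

Fewest deletions = n − (longest non-decreasing subsequence).
Patience tails:
12 → extends → [12]
13 → extends → [12, 13]
4 → replaces 12 → [4, 13]
3 → replaces 4 → [3, 13]
5 → replaces 13 → [3, 5]
2 → replaces 3 → [2, 5]
6 → extends → [2, 5, 6]
1 → replaces 2 → [1, 5, 6]
11 → extends → [1, 5, 6, 11]
8 → replaces 11 → [1, 5, 6, 8]
9 → extends → [1, 5, 6, 8, 9]
10 → extends → [1, 5, 6, 8, 9, 10]
7 → replaces 8 → [1, 5, 6, 7, 9, 10]
Longest non-decreasing subsequence has length 6, so deletions = 13 − 6 = 7.

7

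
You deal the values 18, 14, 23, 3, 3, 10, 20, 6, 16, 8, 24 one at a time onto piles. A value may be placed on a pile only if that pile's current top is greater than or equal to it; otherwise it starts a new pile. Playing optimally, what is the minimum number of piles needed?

Place each on the leftmost legal pile:
18 → new pile 1 (tops now [18])
14 → pile 1 (tops now [14])
23 → new pile 2 (tops now [14, 23])
3 → pile 1 (tops now [3, 23])
3 → pile 1 (tops now [3, 23])
10 → pile 2 (tops now [3, 10])
20 → new pile 3 (tops now [3, 10, 20])
6 → pile 2 (tops now [3, 6, 20])
16 → pile 3 (tops now [3, 6, 16])
8 → pile 3 (tops now [3, 6, 8])
24 → new pile 4 (tops now [3, 6, 8, 24])
Four piles.

4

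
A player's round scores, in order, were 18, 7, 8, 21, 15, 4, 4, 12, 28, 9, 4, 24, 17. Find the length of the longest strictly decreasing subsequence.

5

Let dp[i] be the longest strictly decreasing subsequence ending at i:
i:      1  2  3  4  5  6  7  8  9 10 11 12 13
a[i]:  18  7  8 21 15  4  4 12 28  9  4 24 17
dp:     1  2  2  1  2  3  3  3  1  4  5  2  3
Maximum is 5.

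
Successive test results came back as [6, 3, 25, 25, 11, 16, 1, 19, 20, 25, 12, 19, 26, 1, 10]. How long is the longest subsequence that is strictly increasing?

Let dp[i] be the length of the longest such subsequence ending at index i:
i:      1  2  3  4  5  6  7  8  9 10 11 12 13 14 15
a[i]:   6  3 25 25 11 16  1 19 20 25 12 19 26  1 10
dp:     1  1  2  2  2  3  1  4  5  6  3  4  7  1  2
Maximum dp value is 7.

7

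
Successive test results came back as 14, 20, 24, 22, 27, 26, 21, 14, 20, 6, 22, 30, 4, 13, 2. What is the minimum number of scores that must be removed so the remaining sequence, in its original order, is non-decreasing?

Fewest deletions = n − (longest non-decreasing subsequence).
Patience tails:
14 → extends → [14]
20 → extends → [14, 20]
24 → extends → [14, 20, 24]
22 → replaces 24 → [14, 20, 22]
27 → extends → [14, 20, 22, 27]
26 → replaces 27 → [14, 20, 22, 26]
21 → replaces 22 → [14, 20, 21, 26]
14 → replaces 20 → [14, 14, 21, 26]
20 → replaces 21 → [14, 14, 20, 26]
6 → replaces 14 → [6, 14, 20, 26]
22 → replaces 26 → [6, 14, 20, 22]
30 → extends → [6, 14, 20, 22, 30]
4 → replaces 6 → [4, 14, 20, 22, 30]
13 → replaces 14 → [4, 13, 20, 22, 30]
2 → replaces 4 → [2, 13, 20, 22, 30]
Longest non-decreasing subsequence has length 5, so deletions = 15 − 5 = 10.

10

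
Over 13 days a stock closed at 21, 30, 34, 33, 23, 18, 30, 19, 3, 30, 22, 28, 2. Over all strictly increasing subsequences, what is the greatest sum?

87

Let S[i] be the best sum of a strictly increasing subsequence ending at i:
i:      1  2  3  4  5  6  7  8  9 10 11 12 13
a[i]:  21 30 34 33 23 18 30 19  3 30 22 28  2
S:     21 51 85 84 44 18 74 37  3 74 59 87  2
Maximum is 87 (e.g. 18 + 19 + 22 + 28).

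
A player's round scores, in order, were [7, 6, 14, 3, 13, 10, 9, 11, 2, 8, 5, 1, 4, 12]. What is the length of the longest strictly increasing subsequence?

4

Track the smallest tail for each achievable length (strict):
7 → extends → [7]
6 → replaces 7 → [6]
14 → extends → [6, 14]
3 → replaces 6 → [3, 14]
13 → replaces 14 → [3, 13]
10 → replaces 13 → [3, 10]
9 → replaces 10 → [3, 9]
11 → extends → [3, 9, 11]
2 → replaces 3 → [2, 9, 11]
8 → replaces 9 → [2, 8, 11]
5 → replaces 8 → [2, 5, 11]
1 → replaces 2 → [1, 5, 11]
4 → replaces 5 → [1, 4, 11]
12 → extends → [1, 4, 11, 12]
Four tails, so the longest strictly increasing subsequence has length 4 (e.g. 7, 10, 11, 12).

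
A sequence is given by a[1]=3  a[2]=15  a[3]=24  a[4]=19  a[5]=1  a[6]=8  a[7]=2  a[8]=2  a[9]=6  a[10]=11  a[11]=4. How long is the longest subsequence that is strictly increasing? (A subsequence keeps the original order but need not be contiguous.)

Let dp[i] be the length of the longest such subsequence ending at index i:
i:      1  2  3  4  5  6  7  8  9 10 11
a[i]:   3 15 24 19  1  8  2  2  6 11  4
dp:     1  2  3  3  1  2  2  2  3  4  3
Maximum dp value is 4.

4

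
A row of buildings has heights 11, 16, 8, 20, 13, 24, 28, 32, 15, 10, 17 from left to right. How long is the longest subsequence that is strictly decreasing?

3

Negate each value so 'decreasing' becomes 'increasing', then run patience tails on the negated sequence:
-11 → extends → [-11]
-16 → replaces -11 → [-16]
-8 → extends → [-16, -8]
-20 → replaces -16 → [-20, -8]
-13 → replaces -8 → [-20, -13]
-24 → replaces -20 → [-24, -13]
-28 → replaces -24 → [-28, -13]
-32 → replaces -28 → [-32, -13]
-15 → replaces -13 → [-32, -15]
-10 → extends → [-32, -15, -10]
-17 → replaces -15 → [-32, -17, -10]
Three tails, so the longest strictly decreasing subsequence of the original has length 3.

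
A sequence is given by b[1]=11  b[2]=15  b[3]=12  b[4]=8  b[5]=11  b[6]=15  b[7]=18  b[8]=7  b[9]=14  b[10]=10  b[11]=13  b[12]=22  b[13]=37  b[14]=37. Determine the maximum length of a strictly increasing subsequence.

6

Let dp[i] be the length of the longest such subsequence ending at index i:
i:      1  2  3  4  5  6  7  8  9 10 11 12 13 14
b[i]:  11 15 12  8 11 15 18  7 14 10 13 22 37 37
dp:     1  2  2  1  2  3  4  1  3  2  3  5  6  6
Maximum dp value is 6.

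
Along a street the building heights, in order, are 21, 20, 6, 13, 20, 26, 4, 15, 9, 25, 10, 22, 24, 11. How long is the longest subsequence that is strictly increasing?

5

Track the smallest tail for each achievable length (strict):
21 → extends → [21]
20 → replaces 21 → [20]
6 → replaces 20 → [6]
13 → extends → [6, 13]
20 → extends → [6, 13, 20]
26 → extends → [6, 13, 20, 26]
4 → replaces 6 → [4, 13, 20, 26]
15 → replaces 20 → [4, 13, 15, 26]
9 → replaces 13 → [4, 9, 15, 26]
25 → replaces 26 → [4, 9, 15, 25]
10 → replaces 15 → [4, 9, 10, 25]
22 → replaces 25 → [4, 9, 10, 22]
24 → extends → [4, 9, 10, 22, 24]
11 → replaces 22 → [4, 9, 10, 11, 24]
Five tails, so the longest strictly increasing subsequence has length 5 (e.g. 6, 13, 20, 22, 24).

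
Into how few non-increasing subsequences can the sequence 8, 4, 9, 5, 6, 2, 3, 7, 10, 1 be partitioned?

5

Place each on the leftmost legal pile:
8 → new pile 1 (tops now [8])
4 → pile 1 (tops now [4])
9 → new pile 2 (tops now [4, 9])
5 → pile 2 (tops now [4, 5])
6 → new pile 3 (tops now [4, 5, 6])
2 → pile 1 (tops now [2, 5, 6])
3 → pile 2 (tops now [2, 3, 6])
7 → new pile 4 (tops now [2, 3, 6, 7])
10 → new pile 5 (tops now [2, 3, 6, 7, 10])
1 → pile 1 (tops now [1, 3, 6, 7, 10])
Five piles.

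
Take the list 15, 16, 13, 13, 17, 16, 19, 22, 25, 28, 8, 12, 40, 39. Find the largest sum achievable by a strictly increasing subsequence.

Let S[i] be the best sum of a strictly increasing subsequence ending at i:
i:       1   2   3   4   5   6   7   8   9  10  11  12  13  14
a[i]:   15  16  13  13  17  16  19  22  25  28   8  12  40  39
S:      15  31  13  13  48  31  67  89 114 142   8  20 182 181
Maximum is 182 (e.g. 15 + 16 + 17 + 19 + 22 + 25 + 28 + 40).

182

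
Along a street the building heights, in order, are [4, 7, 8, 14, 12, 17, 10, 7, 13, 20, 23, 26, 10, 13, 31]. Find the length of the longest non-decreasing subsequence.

9

Track the smallest tail for each achievable length (allowing ties):
4 → extends → [4]
7 → extends → [4, 7]
8 → extends → [4, 7, 8]
14 → extends → [4, 7, 8, 14]
12 → replaces 14 → [4, 7, 8, 12]
17 → extends → [4, 7, 8, 12, 17]
10 → replaces 12 → [4, 7, 8, 10, 17]
7 → replaces 8 → [4, 7, 7, 10, 17]
13 → replaces 17 → [4, 7, 7, 10, 13]
20 → extends → [4, 7, 7, 10, 13, 20]
23 → extends → [4, 7, 7, 10, 13, 20, 23]
26 → extends → [4, 7, 7, 10, 13, 20, 23, 26]
10 → replaces 13 → [4, 7, 7, 10, 10, 20, 23, 26]
13 → replaces 20 → [4, 7, 7, 10, 10, 13, 23, 26]
31 → extends → [4, 7, 7, 10, 10, 13, 23, 26, 31]
Nine tails, so the longest non-decreasing subsequence has length 9 (e.g. 4, 7, 8, 14, 17, 20, 23, 26, 31).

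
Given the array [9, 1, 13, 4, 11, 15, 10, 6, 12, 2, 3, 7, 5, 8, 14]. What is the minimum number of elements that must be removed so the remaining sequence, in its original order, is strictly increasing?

9

Fewest deletions = n − (longest strictly increasing subsequence).
i:      1  2  3  4  5  6  7  8  9 10 11 12 13 14 15
a[i]:   9  1 13  4 11 15 10  6 12  2  3  7  5  8 14
dp:     1  1  2  2  3  4  3  3  4  2  3  4  4  5  6
max dp = 6, so deletions = 15 − 6 = 9.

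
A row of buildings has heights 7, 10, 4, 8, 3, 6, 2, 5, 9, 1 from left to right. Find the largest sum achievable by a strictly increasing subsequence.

24

Let S[i] be the best sum of a strictly increasing subsequence ending at i:
i:      1  2  3  4  5  6  7  8  9 10
a[i]:   7 10  4  8  3  6  2  5  9  1
S:      7 17  4 15  3 10  2  9 24  1
Maximum is 24 (e.g. 7 + 8 + 9).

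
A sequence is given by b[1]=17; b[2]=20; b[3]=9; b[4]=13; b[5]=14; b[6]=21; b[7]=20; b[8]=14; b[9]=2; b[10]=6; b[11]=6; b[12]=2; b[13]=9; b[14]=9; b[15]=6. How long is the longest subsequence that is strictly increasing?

4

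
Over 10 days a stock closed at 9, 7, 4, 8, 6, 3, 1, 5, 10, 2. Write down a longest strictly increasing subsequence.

Patience tails give the LIS length; then backtrack through the dp parents:
9 → extends → [9]
7 → replaces 9 → [7]
4 → replaces 7 → [4]
8 → extends → [4, 8]
6 → replaces 8 → [4, 6]
3 → replaces 4 → [3, 6]
1 → replaces 3 → [1, 6]
5 → replaces 6 → [1, 5]
10 → extends → [1, 5, 10]
2 → replaces 5 → [1, 2, 10]
Length 3; one witness is 7, 8, 10.

7, 8, 10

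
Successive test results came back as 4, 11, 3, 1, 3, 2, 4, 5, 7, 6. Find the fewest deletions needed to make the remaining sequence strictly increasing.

Fewest deletions = n − (longest strictly increasing subsequence).
Patience tails:
4 → extends → [4]
11 → extends → [4, 11]
3 → replaces 4 → [3, 11]
1 → replaces 3 → [1, 11]
3 → replaces 11 → [1, 3]
2 → replaces 3 → [1, 2]
4 → extends → [1, 2, 4]
5 → extends → [1, 2, 4, 5]
7 → extends → [1, 2, 4, 5, 7]
6 → replaces 7 → [1, 2, 4, 5, 6]
Longest strictly increasing subsequence has length 5, so deletions = 10 − 5 = 5.

5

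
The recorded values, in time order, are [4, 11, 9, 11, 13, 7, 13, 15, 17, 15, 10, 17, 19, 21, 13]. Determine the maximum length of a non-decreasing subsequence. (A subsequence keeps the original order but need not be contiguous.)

Let dp[i] be the length of the longest such subsequence ending at index i:
i:      1  2  3  4  5  6  7  8  9 10 11 12 13 14 15
a[i]:   4 11  9 11 13  7 13 15 17 15 10 17 19 21 13
dp:     1  2  2  3  4  2  5  6  7  7  3  8  9 10  6
Maximum dp value is 10.

10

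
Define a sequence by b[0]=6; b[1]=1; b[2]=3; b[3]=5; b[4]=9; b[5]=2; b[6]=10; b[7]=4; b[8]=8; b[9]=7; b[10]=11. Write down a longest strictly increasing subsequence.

1, 3, 5, 9, 10, 11

Patience tails give the LIS length; then backtrack through the dp parents:
6 → extends → [6]
1 → replaces 6 → [1]
3 → extends → [1, 3]
5 → extends → [1, 3, 5]
9 → extends → [1, 3, 5, 9]
2 → replaces 3 → [1, 2, 5, 9]
10 → extends → [1, 2, 5, 9, 10]
4 → replaces 5 → [1, 2, 4, 9, 10]
8 → replaces 9 → [1, 2, 4, 8, 10]
7 → replaces 8 → [1, 2, 4, 7, 10]
11 → extends → [1, 2, 4, 7, 10, 11]
Length 6; one witness is 1, 3, 5, 9, 10, 11.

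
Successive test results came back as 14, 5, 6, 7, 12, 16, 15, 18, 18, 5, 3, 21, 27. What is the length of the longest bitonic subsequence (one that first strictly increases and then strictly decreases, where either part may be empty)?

inc[i] = longest strictly increasing subsequence ending at i; dec[i] = longest strictly decreasing subsequence starting at i:
i:      1  2  3  4  5  6  7  8  9 10 11 12 13
a[i]:  14  5  6  7 12 16 15 18 18  5  3 21 27
inc:    1  1  2  3  4  5  5  6  6  1  1  7  8
dec:    4  2  3  3  3  4  3  3  3  2  1  1  1
Best peak at i=6 (value 16): inc=5, dec=4, length 5+4−1 = 8.

8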